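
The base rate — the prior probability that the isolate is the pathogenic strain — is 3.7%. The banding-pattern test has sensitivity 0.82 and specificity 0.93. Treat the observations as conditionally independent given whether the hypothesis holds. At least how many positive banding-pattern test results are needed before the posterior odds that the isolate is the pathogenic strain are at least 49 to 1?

Prior odds: 0.037 ÷ 0.963 = 37/963.
False-positive rate = 1 − 0.93 = 0.07; likelihood ratio of a positive = 0.82/0.07 = 82/7.
Target odds = 49.
Require (82/7)ⁿ ≥ 49 ÷ (37/963) = 47187/37.
(82/7)² = 6724/49 falls short of 47187/37 but (82/7)³ = 551368/343 reaches it, so n = 3.

3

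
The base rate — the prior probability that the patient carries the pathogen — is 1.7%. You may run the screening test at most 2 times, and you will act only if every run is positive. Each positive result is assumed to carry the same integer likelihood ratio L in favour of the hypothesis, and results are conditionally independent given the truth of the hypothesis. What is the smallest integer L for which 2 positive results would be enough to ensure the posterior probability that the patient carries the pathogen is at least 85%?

19

Prior odds = 0.017/0.983 = 17/983.
Target odds = 0.85/0.15 = 17/3.
Need L² ≥ 17/3 ÷ (17/983) = 983/3.
18² = 324 < 983/3 ≤ 361 = 19², so L = 19.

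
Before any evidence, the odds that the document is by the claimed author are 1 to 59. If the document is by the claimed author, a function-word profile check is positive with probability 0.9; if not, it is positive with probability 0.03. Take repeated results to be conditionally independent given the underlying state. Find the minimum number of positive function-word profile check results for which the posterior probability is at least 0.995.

Prior odds = 1/59.
Likelihood ratio of a positive = 0.9/0.03 = 30.
Target odds: 0.995 ÷ 0.005 = 199.
Need (1/59) × 30ⁿ ≥ 199, i.e. 30ⁿ ≥ 11741.
30² = 900 falls short of 11741 but 30³ = 27000 reaches it, so n = 3.

3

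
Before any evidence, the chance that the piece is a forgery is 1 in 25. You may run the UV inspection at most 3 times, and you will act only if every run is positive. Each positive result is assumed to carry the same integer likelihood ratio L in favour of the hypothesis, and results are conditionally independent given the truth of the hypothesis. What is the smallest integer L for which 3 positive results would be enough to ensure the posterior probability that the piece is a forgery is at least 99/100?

Prior odds = 0.04/0.96 = 1/24.
Target odds = 0.99/0.01 = 99.
Need L³ ≥ 99 ÷ (1/24) = 2376.
13³ = 2197 < 2376 ≤ 2744 = 14³, so L = 14.

14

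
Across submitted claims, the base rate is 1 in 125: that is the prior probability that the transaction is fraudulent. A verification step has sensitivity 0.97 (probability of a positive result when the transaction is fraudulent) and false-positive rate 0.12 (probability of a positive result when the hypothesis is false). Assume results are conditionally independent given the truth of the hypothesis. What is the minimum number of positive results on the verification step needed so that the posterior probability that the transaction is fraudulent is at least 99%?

Prior odds: 0.008 ÷ 0.992 = 1/124.
Likelihood ratio of a positive result = 0.97/0.12 = 97/12.
Target posterior odds = 0.99/0.01 = 99.
Require (97/12)ⁿ ≥ 99 ÷ (1/124) = 12276.
(97/12)⁴ = 88529281/20736 falls short of 12276 but (97/12)⁵ ≈34510.6 reaches it, so n = 5.

5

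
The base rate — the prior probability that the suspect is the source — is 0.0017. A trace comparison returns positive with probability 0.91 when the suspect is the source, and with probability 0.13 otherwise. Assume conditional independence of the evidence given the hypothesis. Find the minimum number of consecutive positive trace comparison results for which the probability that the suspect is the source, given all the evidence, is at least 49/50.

Prior odds: 0.0017 ÷ 0.9983 = 17/9983.
Likelihood ratio of a positive result = 0.91/0.13 = 7.
Target posterior odds = 0.98/0.02 = 49.
Need (17/9983) × 7ⁿ ≥ 49, i.e. 7ⁿ ≥ 489167/17.
7⁵ = 16807 falls short of 489167/17 but 7⁶ = 117649 reaches it, so n = 6.

6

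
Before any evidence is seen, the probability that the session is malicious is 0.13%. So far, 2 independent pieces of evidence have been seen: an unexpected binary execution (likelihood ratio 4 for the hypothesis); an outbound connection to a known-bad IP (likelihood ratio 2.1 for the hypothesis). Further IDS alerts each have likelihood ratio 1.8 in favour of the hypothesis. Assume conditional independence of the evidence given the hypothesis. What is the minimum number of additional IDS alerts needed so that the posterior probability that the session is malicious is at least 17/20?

11

Prior odds = 0.0013/0.9987 = 13/9987.
Combined Bayes factor of the evidence already in hand = 4 × 2.1 = 8.4.
Odds after that evidence = (13/9987) × 8.4 = 182/16645.
Target odds = 0.85/0.15 = 17/3.
Need 1.8ⁿ ≥ 17/3 ÷ (182/16645) = 282965/546.
1.8¹⁰ ≈357.047 falls short of 282965/546 but 1.8¹¹ ≈642.684 reaches it, so n = 11.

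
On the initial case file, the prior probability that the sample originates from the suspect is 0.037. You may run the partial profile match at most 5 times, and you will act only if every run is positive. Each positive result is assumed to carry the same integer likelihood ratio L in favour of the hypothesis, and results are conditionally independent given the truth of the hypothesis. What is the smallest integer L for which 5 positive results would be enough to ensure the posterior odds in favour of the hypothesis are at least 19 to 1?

Prior odds = 0.037/0.963 = 37/963.
Target odds = 19.
Need L⁵ ≥ 19 ÷ (37/963) = 18297/37.
3⁵ = 243 < 18297/37 ≤ 1024 = 4⁵, so L = 4.

4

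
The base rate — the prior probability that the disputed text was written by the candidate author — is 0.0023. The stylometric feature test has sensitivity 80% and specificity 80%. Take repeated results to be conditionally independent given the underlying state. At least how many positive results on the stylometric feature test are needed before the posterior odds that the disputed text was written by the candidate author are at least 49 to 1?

Prior odds = 0.0023/0.9977 = 23/9977.
False-positive rate = 1 − 0.8 = 0.2; likelihood ratio of a positive = 0.8/0.2 = 4.
Target odds = 49.
Require 4ⁿ ≥ 49 ÷ (23/9977) = 488873/23.
4⁷ = 16384 falls short of 488873/23 but 4⁸ = 65536 reaches it, so n = 8.

8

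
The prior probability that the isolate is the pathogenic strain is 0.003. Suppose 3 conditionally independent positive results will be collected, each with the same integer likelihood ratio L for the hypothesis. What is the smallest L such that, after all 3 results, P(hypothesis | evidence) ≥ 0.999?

70

Prior odds = 0.003/0.997 = 3/997.
Target odds = 0.999/0.001 = 999.
Need L³ ≥ 999 ÷ (3/997) = 332001.
69³ = 328509 < 332001 ≤ 343000 = 70³, so L = 70.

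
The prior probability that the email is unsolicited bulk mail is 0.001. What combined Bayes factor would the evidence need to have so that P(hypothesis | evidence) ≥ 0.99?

98901

Prior odds = 0.001/0.999 = 1/999.
Target odds = 0.99/0.01 = 99.
Required Bayes factor = 99 ÷ (1/999) = 98901.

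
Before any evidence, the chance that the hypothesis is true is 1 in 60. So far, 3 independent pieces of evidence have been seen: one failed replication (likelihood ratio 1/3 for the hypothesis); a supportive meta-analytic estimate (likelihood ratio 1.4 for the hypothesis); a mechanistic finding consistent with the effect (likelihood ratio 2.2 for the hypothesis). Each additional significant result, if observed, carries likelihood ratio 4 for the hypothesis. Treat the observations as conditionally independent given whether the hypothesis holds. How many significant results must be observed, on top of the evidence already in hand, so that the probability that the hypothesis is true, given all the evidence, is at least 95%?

Prior odds = (1/60)/(59/60) = 1/59.
Combined Bayes factor of the evidence already in hand = (1/3) × 1.4 × 2.2 = 77/75.
Odds after that evidence = (1/59) × 77/75 = 77/4425.
Target odds = 0.95/0.05 = 19.
Need 4ⁿ ≥ 19 ÷ (77/4425) = 84075/77.
4⁵ = 1024 falls short of 84075/77 but 4⁶ = 4096 reaches it, so n = 6.

6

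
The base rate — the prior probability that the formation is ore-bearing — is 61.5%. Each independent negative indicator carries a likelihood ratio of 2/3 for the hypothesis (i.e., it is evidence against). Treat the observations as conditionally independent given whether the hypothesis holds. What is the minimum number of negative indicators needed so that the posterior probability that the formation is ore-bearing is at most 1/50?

Prior odds: 0.615 ÷ 0.385 = 123/77.
Likelihood ratio per negative indicator = 2/3.
Target odds: 0.02 ÷ 0.98 = 1/49.
Need (123/77) × (2/3)ⁿ ≤ 1/49, i.e. (2/3)ⁿ ≤ 11/861.
(2/3)¹⁰ = 1024/59049 is still above 11/861 but (2/3)¹¹ = 2048/177147 is at or below it, so n = 11.

11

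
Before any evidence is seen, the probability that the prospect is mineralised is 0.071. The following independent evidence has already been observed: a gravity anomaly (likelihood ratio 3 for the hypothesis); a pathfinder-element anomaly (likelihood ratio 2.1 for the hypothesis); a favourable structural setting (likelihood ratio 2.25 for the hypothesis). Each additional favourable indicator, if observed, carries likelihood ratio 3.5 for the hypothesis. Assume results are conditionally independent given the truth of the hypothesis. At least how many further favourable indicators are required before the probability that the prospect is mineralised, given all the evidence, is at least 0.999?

6

Prior odds = 0.071/0.929 = 71/929.
Combined Bayes factor of the evidence already in hand = 3 × 2.1 × 2.25 = 14.175.
Odds after that evidence = (71/929) × 14.175 = 40257/37160.
Target odds = 0.999/0.001 = 999.
Need 3.5ⁿ ≥ 999 ÷ (40257/37160) = 1374920/1491.
3.5⁵ = 525.21875 falls short of 1374920/1491 but 3.5⁶ = 1838.265625 reaches it, so n = 6.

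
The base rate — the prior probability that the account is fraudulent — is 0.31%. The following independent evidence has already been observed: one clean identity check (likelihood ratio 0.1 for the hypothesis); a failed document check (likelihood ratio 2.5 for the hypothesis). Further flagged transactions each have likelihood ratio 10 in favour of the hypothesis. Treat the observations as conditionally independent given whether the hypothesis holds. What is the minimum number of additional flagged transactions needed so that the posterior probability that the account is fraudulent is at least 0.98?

Prior odds = 0.0031/0.9969 = 31/9969.
Combined Bayes factor of the evidence already in hand = 0.1 × 2.5 = 0.25.
Odds after that evidence = (31/9969) × 0.25 = 31/39876.
Target odds = 0.98/0.02 = 49.
Need 10ⁿ ≥ 49 ÷ (31/39876) = 1953924/31.
10⁴ = 10000 falls short of 1953924/31 but 10⁵ = 100000 reaches it, so n = 5.

5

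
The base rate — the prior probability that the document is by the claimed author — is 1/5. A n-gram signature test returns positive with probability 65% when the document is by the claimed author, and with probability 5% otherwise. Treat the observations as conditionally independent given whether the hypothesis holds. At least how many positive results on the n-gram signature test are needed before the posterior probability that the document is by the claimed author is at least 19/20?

2

Prior odds = 0.2/0.8 = 0.25.
Likelihood ratio of a positive result = 0.65/0.05 = 13.
Target posterior odds = 0.95/0.05 = 19.
Need 0.25 × 13ⁿ ≥ 19, i.e. 13ⁿ ≥ 76.
13¹ = 13 falls short of 76 but 13² = 169 reaches it, so n = 2.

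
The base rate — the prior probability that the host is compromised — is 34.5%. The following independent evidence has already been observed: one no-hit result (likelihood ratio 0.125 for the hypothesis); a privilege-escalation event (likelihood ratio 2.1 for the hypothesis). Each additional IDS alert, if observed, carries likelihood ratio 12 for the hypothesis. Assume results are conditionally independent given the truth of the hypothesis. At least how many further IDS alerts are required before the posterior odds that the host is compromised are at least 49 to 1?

3

Prior odds = 0.345/0.655 = 69/131.
Combined Bayes factor of the evidence already in hand = 0.125 × 2.1 = 0.2625.
Odds after that evidence = (69/131) × 0.2625 = 1449/10480.
Target odds = 49.
Need 12ⁿ ≥ 49 ÷ (1449/10480) = 73360/207.
12² = 144 falls short of 73360/207 but 12³ = 1728 reaches it, so n = 3.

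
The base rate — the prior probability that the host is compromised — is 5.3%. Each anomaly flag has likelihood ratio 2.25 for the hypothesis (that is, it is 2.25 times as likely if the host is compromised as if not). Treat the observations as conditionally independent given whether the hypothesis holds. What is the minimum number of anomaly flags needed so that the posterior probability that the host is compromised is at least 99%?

10

Prior odds: 0.053 ÷ 0.947 = 53/947.
Likelihood ratio per anomaly flag = 2.25.
Target odds: 0.99 ÷ 0.01 = 99.
Need (53/947) × 2.25ⁿ ≥ 99, i.e. 2.25ⁿ ≥ 93753/53.
2.25⁹ = 387420489/262144 falls short of 93753/53 but 2.25¹⁰ ≈3325.26 reaches it, so n = 10.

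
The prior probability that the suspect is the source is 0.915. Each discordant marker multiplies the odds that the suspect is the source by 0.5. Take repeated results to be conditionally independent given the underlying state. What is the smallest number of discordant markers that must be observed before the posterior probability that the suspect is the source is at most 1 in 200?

12

Prior odds: 0.915 ÷ 0.085 = 183/17.
Likelihood ratio per discordant marker = 0.5.
Target odds: 0.005 ÷ 0.995 = 1/199.
Need (183/17) × 0.5ⁿ ≤ 1/199, i.e. 0.5ⁿ ≤ 17/36417.
0.5¹¹ = 1/2048 is still above 17/36417 but 0.5¹² = 1/4096 is at or below it, so n = 12.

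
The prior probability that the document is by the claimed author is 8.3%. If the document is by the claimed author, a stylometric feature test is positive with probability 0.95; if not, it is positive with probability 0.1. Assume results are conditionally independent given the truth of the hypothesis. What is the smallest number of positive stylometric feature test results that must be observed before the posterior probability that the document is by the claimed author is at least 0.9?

3

Prior odds = 0.083/0.917 = 83/917.
Likelihood ratio of a positive = 0.95/0.1 = 9.5.
Target odds: 0.9 ÷ 0.1 = 9.
Require 9.5ⁿ ≥ 9 ÷ (83/917) = 8253/83.
9.5² = 90.25 falls short of 8253/83 but 9.5³ = 857.375 reaches it, so n = 3.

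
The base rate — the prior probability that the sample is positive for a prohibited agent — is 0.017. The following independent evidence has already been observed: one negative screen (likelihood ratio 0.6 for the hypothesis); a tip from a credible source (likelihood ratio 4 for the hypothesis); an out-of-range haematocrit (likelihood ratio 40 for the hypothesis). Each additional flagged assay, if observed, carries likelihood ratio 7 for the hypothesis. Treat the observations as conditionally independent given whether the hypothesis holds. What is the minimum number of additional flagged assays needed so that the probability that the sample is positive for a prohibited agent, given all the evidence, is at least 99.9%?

4

Prior odds = 0.017/0.983 = 17/983.
Combined Bayes factor of the evidence already in hand = 0.6 × 4 × 40 = 96.
Odds after that evidence = (17/983) × 96 = 1632/983.
Target odds = 0.999/0.001 = 999.
Need 7ⁿ ≥ 999 ÷ (1632/983) = 327339/544.
7³ = 343 falls short of 327339/544 but 7⁴ = 2401 reaches it, so n = 4.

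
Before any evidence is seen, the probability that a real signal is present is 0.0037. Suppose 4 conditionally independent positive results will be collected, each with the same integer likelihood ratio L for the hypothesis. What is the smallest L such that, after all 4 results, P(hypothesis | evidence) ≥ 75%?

6

Prior odds = 0.0037/0.9963 = 37/9963.
Target odds = 0.75/0.25 = 3.
Need L⁴ ≥ 3 ÷ (37/9963) = 29889/37.
5⁴ = 625 < 29889/37 ≤ 1296 = 6⁴, so L = 6.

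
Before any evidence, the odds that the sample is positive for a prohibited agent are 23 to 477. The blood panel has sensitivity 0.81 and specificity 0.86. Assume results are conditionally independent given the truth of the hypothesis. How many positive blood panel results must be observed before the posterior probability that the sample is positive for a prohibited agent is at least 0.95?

4

Prior odds = 23/477.
False-positive rate = 1 − 0.86 = 0.14; likelihood ratio of a positive = 0.81/0.14 = 81/14.
Target odds: 0.95 ÷ 0.05 = 19.
Require (81/14)ⁿ ≥ 19 ÷ (23/477) = 9063/23.
(81/14)³ = 531441/2744 falls short of 9063/23 but (81/14)⁴ = 43046721/38416 reaches it, so n = 4.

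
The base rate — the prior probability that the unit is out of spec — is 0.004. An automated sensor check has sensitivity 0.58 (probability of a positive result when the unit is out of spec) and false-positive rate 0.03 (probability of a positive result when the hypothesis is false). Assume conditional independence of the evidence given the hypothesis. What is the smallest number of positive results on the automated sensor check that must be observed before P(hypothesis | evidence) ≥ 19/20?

3

Prior odds: 0.004 ÷ 0.996 = 1/249.
Likelihood ratio of a positive result = 0.58/0.03 = 58/3.
Target odds: 0.95 ÷ 0.05 = 19.
Require (58/3)ⁿ ≥ 19 ÷ (1/249) = 4731.
(58/3)² = 3364/9 falls short of 4731 but (58/3)³ = 195112/27 reaches it, so n = 3.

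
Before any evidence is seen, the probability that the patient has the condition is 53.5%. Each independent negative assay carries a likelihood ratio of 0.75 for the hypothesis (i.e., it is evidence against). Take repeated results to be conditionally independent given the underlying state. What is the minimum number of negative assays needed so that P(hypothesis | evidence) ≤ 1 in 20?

11

Prior odds = 0.535/0.465 = 107/93.
Likelihood ratio per negative assay = 0.75.
Target posterior odds = 0.05/0.95 = 1/19.
Need (107/93) × 0.75ⁿ ≤ 1/19, i.e. 0.75ⁿ ≤ 93/2033.
0.75¹⁰ = 59049/1048576 is still above 93/2033 but 0.75¹¹ = 177147/4194304 is at or below it, so n = 11.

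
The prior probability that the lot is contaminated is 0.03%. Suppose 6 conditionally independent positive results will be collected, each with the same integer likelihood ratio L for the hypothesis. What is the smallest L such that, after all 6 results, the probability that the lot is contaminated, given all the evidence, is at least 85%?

Prior odds = 0.0003/0.9997 = 3/9997.
Target odds = 0.85/0.15 = 17/3.
Need L⁶ ≥ 17/3 ÷ (3/9997) = 169949/9.
5⁶ = 15625 < 169949/9 ≤ 46656 = 6⁶, so L = 6.

6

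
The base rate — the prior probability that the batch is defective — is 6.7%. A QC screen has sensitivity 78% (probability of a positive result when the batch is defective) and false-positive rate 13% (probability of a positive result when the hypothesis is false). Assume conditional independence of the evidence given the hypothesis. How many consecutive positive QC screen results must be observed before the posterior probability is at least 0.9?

3

Prior odds = 0.067/0.933 = 67/933.
Likelihood ratio of a positive result = 0.78/0.13 = 6.
Target odds: 0.9 ÷ 0.1 = 9.
Require 6ⁿ ≥ 9 ÷ (67/933) = 8397/67.
6² = 36 falls short of 8397/67 but 6³ = 216 reaches it, so n = 3.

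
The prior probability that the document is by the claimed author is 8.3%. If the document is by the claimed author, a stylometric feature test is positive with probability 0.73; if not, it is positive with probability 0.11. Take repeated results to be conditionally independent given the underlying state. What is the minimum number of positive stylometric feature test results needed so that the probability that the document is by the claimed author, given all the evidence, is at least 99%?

4

Prior odds = 0.083/0.917 = 83/917.
Likelihood ratio of a positive = 0.73/0.11 = 73/11.
Target posterior odds = 0.99/0.01 = 99.
Require (73/11)ⁿ ≥ 99 ÷ (83/917) = 90783/83.
(73/11)³ = 389017/1331 falls short of 90783/83 but (73/11)⁴ = 28398241/14641 reaches it, so n = 4.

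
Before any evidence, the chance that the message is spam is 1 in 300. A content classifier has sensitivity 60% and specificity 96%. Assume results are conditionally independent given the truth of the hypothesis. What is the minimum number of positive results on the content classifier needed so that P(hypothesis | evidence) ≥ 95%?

Prior odds = (1/300)/(299/300) = 1/299.
False-positive rate = 1 − 0.96 = 0.04; likelihood ratio of a positive = 0.6/0.04 = 15.
Target odds: 0.95 ÷ 0.05 = 19.
Need (1/299) × 15ⁿ ≥ 19, i.e. 15ⁿ ≥ 5681.
15³ = 3375 falls short of 5681 but 15⁴ = 50625 reaches it, so n = 4.

4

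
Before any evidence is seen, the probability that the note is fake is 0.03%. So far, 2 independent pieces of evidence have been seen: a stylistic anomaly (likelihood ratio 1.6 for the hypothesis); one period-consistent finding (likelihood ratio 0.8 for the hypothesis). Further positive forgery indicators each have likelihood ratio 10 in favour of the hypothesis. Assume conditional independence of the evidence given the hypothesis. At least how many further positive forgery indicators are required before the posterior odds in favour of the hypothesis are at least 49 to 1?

Prior odds = 0.0003/0.9997 = 3/9997.
Combined Bayes factor of the evidence already in hand = 1.6 × 0.8 = 1.28.
Odds after that evidence = (3/9997) × 1.28 = 96/249925.
Target odds = 49.
Need 10ⁿ ≥ 49 ÷ (96/249925) = 12246325/96.
10⁵ = 100000 falls short of 12246325/96 but 10⁶ = 1000000 reaches it, so n = 6.

6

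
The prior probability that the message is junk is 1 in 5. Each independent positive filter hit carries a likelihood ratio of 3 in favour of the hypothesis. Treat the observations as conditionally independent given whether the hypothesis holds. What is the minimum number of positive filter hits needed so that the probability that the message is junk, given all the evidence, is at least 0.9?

Prior odds: 0.2 ÷ 0.8 = 0.25.
Likelihood ratio per positive filter hit = 3.
Target posterior odds = 0.9/0.1 = 9.
Require 3ⁿ ≥ 9 ÷ 0.25 = 36.
3³ = 27 falls short of 36 but 3⁴ = 81 reaches it, so n = 4.

4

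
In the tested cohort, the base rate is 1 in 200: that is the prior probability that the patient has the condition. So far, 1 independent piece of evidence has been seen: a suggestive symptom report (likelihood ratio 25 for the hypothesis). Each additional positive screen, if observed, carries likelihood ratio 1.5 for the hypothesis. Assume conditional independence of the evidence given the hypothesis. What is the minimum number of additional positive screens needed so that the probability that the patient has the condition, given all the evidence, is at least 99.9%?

23

Prior odds = 0.005/0.995 = 1/199.
Bayes factor of the evidence already in hand = 25.
Odds after that evidence = (1/199) × 25 = 25/199.
Target odds = 0.999/0.001 = 999.
Need 1.5ⁿ ≥ 999 ÷ (25/199) = 7952.04.
1.5²² ≈7481.83 falls short of 7952.04 but 1.5²³ ≈11222.7 reaches it, so n = 23.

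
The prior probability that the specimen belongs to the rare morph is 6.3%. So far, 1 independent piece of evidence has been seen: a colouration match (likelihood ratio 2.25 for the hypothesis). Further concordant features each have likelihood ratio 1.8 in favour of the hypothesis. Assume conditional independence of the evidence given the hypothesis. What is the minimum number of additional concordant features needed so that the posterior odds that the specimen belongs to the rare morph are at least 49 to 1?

10

Prior odds = 0.063/0.937 = 63/937.
Bayes factor of the evidence already in hand = 2.25.
Odds after that evidence = (63/937) × 2.25 = 567/3748.
Target odds = 49.
Need 1.8ⁿ ≥ 49 ÷ (567/3748) = 26236/81.
1.8⁹ = 387420489/1953125 falls short of 26236/81 but 1.8¹⁰ ≈357.047 reaches it, so n = 10.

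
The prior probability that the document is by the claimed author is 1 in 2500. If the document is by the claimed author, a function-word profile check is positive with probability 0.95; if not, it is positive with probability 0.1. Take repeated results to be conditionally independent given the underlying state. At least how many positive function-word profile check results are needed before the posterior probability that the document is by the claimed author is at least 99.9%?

Prior odds: 0.0004 ÷ 0.9996 = 1/2499.
Likelihood ratio of a positive = 0.95/0.1 = 9.5.
Target odds: 0.999 ÷ 0.001 = 999.
Need (1/2499) × 9.5ⁿ ≥ 999, i.e. 9.5ⁿ ≥ 2496501.
9.5⁶ = 47045881/64 falls short of 2496501 but 9.5⁷ = 893871739/128 reaches it, so n = 7.

7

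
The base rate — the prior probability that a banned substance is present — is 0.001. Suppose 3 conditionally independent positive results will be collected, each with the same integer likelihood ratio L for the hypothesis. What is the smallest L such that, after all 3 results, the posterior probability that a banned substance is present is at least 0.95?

27

Prior odds = 0.001/0.999 = 1/999.
Target odds = 0.95/0.05 = 19.
Need L³ ≥ 19 ÷ (1/999) = 18981.
26³ = 17576 < 18981 ≤ 19683 = 27³, so L = 27.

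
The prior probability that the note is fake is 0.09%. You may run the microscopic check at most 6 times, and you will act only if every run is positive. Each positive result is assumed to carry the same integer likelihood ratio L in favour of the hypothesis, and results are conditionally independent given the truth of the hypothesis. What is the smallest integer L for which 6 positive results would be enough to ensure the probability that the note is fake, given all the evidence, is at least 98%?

7

Prior odds = 0.0009/0.9991 = 9/9991.
Target odds = 0.98/0.02 = 49.
Need L⁶ ≥ 49 ÷ (9/9991) = 489559/9.
6⁶ = 46656 < 489559/9 ≤ 117649 = 7⁶, so L = 7.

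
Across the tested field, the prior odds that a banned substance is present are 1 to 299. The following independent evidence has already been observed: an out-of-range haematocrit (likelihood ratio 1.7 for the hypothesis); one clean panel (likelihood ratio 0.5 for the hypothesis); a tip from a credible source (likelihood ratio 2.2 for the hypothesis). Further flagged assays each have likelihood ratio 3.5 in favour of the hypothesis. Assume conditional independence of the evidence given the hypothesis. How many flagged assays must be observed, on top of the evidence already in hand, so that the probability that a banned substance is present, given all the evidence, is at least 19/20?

7

Prior odds = 1/299.
Combined Bayes factor of the evidence already in hand = 1.7 × 0.5 × 2.2 = 1.87.
Odds after that evidence = (1/299) × 1.87 = 187/29900.
Target odds = 0.95/0.05 = 19.
Need 3.5ⁿ ≥ 19 ÷ (187/29900) = 568100/187.
3.5⁶ = 1838.265625 falls short of 568100/187 but 3.5⁷ = 823543/128 reaches it, so n = 7.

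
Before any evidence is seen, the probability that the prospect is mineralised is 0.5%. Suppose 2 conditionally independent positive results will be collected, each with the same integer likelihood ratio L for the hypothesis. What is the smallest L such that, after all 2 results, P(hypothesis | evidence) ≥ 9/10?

Prior odds = 0.005/0.995 = 1/199.
Target odds = 0.9/0.1 = 9.
Need L² ≥ 9 ÷ (1/199) = 1791.
42² = 1764 < 1791 ≤ 1849 = 43², so L = 43.

43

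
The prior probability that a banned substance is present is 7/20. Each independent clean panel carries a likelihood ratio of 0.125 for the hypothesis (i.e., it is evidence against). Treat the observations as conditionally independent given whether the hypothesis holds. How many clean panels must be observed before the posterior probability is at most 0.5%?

Prior odds: 0.35 ÷ 0.65 = 7/13.
Likelihood ratio per clean panel = 0.125.
Target odds: 0.005 ÷ 0.995 = 1/199.
Need (7/13) × 0.125ⁿ ≤ 1/199, i.e. 0.125ⁿ ≤ 13/1393.
0.125² = 0.015625 is still above 13/1393 but 0.125³ = 0.001953125 is at or below it, so n = 3.

3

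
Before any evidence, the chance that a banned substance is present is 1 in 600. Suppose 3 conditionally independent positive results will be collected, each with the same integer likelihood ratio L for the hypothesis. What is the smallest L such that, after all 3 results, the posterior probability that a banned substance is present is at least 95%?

23

Prior odds = (1/600)/(599/600) = 1/599.
Target odds = 0.95/0.05 = 19.
Need L³ ≥ 19 ÷ (1/599) = 11381.
22³ = 10648 < 11381 ≤ 12167 = 23³, so L = 23.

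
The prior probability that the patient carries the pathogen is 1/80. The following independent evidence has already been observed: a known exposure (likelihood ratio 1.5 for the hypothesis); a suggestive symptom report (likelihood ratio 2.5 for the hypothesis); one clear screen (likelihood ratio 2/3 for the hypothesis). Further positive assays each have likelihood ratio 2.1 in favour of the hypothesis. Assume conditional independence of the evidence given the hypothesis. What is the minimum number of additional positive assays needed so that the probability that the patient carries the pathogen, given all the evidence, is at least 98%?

Prior odds = 0.0125/0.9875 = 1/79.
Combined Bayes factor of the evidence already in hand = 1.5 × 2.5 × (2/3) = 2.5.
Odds after that evidence = (1/79) × 2.5 = 5/158.
Target odds = 0.98/0.02 = 49.
Need 2.1ⁿ ≥ 49 ÷ (5/158) = 1548.4.
2.1⁹ ≈794.28 falls short of 1548.4 but 2.1¹⁰ ≈1667.99 reaches it, so n = 10.

10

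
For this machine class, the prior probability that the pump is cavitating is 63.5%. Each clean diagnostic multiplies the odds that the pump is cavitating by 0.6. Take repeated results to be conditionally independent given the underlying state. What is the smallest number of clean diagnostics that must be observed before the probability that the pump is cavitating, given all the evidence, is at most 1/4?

4

Prior odds = 0.635/0.365 = 127/73.
Likelihood ratio per clean diagnostic = 0.6.
Target odds: 0.25 ÷ 0.75 = 1/3.
Need (127/73) × 0.6ⁿ ≤ 1/3, i.e. 0.6ⁿ ≤ 73/381.
0.6³ = 0.216 is still above 73/381 but 0.6⁴ = 0.1296 is at or below it, so n = 4.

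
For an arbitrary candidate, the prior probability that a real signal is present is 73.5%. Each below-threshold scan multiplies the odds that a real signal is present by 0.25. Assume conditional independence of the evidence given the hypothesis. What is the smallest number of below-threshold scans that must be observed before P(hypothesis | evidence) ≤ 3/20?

Prior odds: 0.735 ÷ 0.265 = 147/53.
Likelihood ratio per below-threshold scan = 0.25.
Target posterior odds = 0.15/0.85 = 3/17.
Require 0.25ⁿ ≤ 3/17 ÷ (147/53) = 53/833.
0.25¹ = 0.25 is still above 53/833 but 0.25² = 0.0625 is at or below it, so n = 2.

2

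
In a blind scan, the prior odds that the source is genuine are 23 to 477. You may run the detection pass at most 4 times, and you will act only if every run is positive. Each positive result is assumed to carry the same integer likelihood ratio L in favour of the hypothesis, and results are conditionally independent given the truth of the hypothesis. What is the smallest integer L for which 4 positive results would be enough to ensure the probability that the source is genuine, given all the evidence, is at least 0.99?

7

Prior odds = 23/477.
Target odds = 0.99/0.01 = 99.
Need L⁴ ≥ 99 ÷ (23/477) = 47223/23.
6⁴ = 1296 < 47223/23 ≤ 2401 = 7⁴, so L = 7.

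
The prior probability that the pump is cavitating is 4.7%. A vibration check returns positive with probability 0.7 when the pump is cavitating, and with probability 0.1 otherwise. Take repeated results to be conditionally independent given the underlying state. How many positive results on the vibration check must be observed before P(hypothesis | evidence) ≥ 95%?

Prior odds = 0.047/0.953 = 47/953.
Likelihood ratio of a positive result = 0.7/0.1 = 7.
Target posterior odds = 0.95/0.05 = 19.
Need (47/953) × 7ⁿ ≥ 19, i.e. 7ⁿ ≥ 18107/47.
7³ = 343 falls short of 18107/47 but 7⁴ = 2401 reaches it, so n = 4.

4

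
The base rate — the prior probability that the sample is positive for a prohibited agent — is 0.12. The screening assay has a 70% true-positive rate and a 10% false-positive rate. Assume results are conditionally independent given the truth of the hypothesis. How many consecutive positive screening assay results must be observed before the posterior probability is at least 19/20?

Prior odds: 0.12 ÷ 0.88 = 3/22.
Likelihood ratio of a positive result = 0.7/0.1 = 7.
Target posterior odds = 0.95/0.05 = 19.
Require 7ⁿ ≥ 19 ÷ (3/22) = 418/3.
7² = 49 falls short of 418/3 but 7³ = 343 reaches it, so n = 3.

3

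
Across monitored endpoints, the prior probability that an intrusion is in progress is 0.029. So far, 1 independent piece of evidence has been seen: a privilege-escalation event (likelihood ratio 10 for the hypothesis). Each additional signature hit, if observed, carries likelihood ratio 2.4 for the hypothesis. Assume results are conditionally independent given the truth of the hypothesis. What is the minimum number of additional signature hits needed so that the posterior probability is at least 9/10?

4

Prior odds = 0.029/0.971 = 29/971.
Bayes factor of the evidence already in hand = 10.
Odds after that evidence = (29/971) × 10 = 290/971.
Target odds = 0.9/0.1 = 9.
Need 2.4ⁿ ≥ 9 ÷ (290/971) = 8739/290.
2.4³ = 13.824 falls short of 8739/290 but 2.4⁴ = 33.1776 reaches it, so n = 4.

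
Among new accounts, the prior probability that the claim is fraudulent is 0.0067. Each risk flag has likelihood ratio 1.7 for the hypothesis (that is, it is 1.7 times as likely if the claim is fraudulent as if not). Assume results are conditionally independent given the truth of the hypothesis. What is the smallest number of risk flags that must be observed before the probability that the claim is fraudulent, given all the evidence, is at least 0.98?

17

Prior odds: 0.0067 ÷ 0.9933 = 67/9933.
Likelihood ratio per risk flag = 1.7.
Target posterior odds = 0.98/0.02 = 49.
Need (67/9933) × 1.7ⁿ ≥ 49, i.e. 1.7ⁿ ≥ 486717/67.
1.7¹⁶ ≈4866.12 falls short of 486717/67 but 1.7¹⁷ ≈8272.4 reaches it, so n = 17.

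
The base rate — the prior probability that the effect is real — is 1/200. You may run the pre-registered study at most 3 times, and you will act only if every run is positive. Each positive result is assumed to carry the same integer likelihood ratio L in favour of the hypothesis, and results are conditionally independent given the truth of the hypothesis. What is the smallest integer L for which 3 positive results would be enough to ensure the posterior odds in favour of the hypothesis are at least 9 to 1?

13

Prior odds = 0.005/0.995 = 1/199.
Target odds = 9.
Need L³ ≥ 9 ÷ (1/199) = 1791.
12³ = 1728 < 1791 ≤ 2197 = 13³, so L = 13.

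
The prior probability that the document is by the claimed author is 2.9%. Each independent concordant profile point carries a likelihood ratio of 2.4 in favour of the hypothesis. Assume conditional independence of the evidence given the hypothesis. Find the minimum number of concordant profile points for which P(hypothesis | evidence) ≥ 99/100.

10

Prior odds = 0.029/0.971 = 29/971.
Likelihood ratio per concordant profile point = 2.4.
Target posterior odds = 0.99/0.01 = 99.
Require 2.4ⁿ ≥ 99 ÷ (29/971) = 96129/29.
2.4⁹ ≈2641.81 falls short of 96129/29 but 2.4¹⁰ ≈6340.34 reaches it, so n = 10.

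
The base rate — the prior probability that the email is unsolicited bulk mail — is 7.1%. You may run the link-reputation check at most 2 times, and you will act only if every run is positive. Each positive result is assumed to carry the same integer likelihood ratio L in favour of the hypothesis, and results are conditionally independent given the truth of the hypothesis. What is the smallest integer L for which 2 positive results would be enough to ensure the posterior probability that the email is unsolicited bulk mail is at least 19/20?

Prior odds = 0.071/0.929 = 71/929.
Target odds = 0.95/0.05 = 19.
Need L² ≥ 19 ÷ (71/929) = 17651/71.
15² = 225 < 17651/71 ≤ 256 = 16², so L = 16.

16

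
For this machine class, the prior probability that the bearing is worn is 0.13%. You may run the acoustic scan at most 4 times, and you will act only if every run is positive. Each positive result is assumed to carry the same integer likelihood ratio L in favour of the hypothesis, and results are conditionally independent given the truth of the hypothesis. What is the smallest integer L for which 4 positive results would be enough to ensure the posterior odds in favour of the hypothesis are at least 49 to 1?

Prior odds = 0.0013/0.9987 = 13/9987.
Target odds = 49.
Need L⁴ ≥ 49 ÷ (13/9987) = 489363/13.
13⁴ = 28561 < 489363/13 ≤ 38416 = 14⁴, so L = 14.

14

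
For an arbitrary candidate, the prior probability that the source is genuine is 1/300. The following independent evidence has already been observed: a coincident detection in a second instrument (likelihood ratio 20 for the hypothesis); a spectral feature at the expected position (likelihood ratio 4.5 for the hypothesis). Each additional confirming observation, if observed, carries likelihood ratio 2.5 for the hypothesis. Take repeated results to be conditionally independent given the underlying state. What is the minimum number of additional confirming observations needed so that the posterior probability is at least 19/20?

Prior odds = (1/300)/(299/300) = 1/299.
Combined Bayes factor of the evidence already in hand = 20 × 4.5 = 90.
Odds after that evidence = (1/299) × 90 = 90/299.
Target odds = 0.95/0.05 = 19.
Need 2.5ⁿ ≥ 19 ÷ (90/299) = 5681/90.
2.5⁴ = 39.0625 falls short of 5681/90 but 2.5⁵ = 97.65625 reaches it, so n = 5.

5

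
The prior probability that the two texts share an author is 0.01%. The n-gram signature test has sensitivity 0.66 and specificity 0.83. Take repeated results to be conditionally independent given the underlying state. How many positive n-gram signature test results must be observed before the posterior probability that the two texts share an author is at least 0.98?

10

Prior odds: 0.0001 ÷ 0.9999 = 1/9999.
False-positive rate = 1 − 0.83 = 0.17; likelihood ratio of a positive = 0.66/0.17 = 66/17.
Target odds: 0.98 ÷ 0.02 = 49.
Need (1/9999) × (66/17)ⁿ ≥ 49, i.e. (66/17)ⁿ ≥ 489951.
(66/17)⁹ ≈200380 falls short of 489951 but (66/17)¹⁰ ≈777947 reaches it, so n = 10.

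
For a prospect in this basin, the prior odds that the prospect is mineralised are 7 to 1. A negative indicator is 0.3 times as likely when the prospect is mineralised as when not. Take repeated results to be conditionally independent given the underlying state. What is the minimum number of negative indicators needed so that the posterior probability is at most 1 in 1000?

8

Prior odds = 7.
Likelihood ratio per negative indicator = 0.3.
Target posterior odds = 0.001/0.999 = 1/999.
Need 7 × 0.3ⁿ ≤ 1/999, i.e. 0.3ⁿ ≤ 1/6993.
0.3⁷ = 2187/10000000 is still above 1/6993 but 0.3⁸ = 6561/100000000 is at or below it, so n = 8.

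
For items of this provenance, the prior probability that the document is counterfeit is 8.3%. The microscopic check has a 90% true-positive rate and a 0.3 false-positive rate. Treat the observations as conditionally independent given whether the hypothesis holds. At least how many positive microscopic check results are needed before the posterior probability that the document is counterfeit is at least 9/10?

5

Prior odds = 0.083/0.917 = 83/917.
Likelihood ratio of a positive result = 0.9/0.3 = 3.
Target odds: 0.9 ÷ 0.1 = 9.
Need (83/917) × 3ⁿ ≥ 9, i.e. 3ⁿ ≥ 8253/83.
3⁴ = 81 falls short of 8253/83 but 3⁵ = 243 reaches it, so n = 5.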